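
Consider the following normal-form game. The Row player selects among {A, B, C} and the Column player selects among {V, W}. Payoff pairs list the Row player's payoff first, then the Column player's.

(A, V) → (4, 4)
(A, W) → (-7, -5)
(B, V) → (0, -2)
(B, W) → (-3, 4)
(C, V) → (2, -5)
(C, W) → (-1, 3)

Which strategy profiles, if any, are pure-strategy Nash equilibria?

(A, V) and (C, W)

Check mutual best responses: a cell is a NE iff neither player can gain by unilaterally deviating.
The Row player's best responses — vs V: A (payoff 4); vs W: C (payoff -1).
The Column player's best responses — vs A: V (payoff 4); vs B: W (payoff 4); vs C: W (payoff 3).
Mutual best responses occur at (A, V) and (C, W); at each, neither player gains by switching.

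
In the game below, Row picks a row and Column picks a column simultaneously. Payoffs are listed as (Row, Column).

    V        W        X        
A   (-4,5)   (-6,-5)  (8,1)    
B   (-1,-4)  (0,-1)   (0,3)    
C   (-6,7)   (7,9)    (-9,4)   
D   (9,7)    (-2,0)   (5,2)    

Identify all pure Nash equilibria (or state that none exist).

(C, W) and (D, V)

Check mutual best responses: a cell is a NE iff neither player can gain by unilaterally deviating.
Row's best responses — vs V: D (payoff 9); vs W: C (payoff 7); vs X: A (payoff 8).
Column's best responses — vs A: V (payoff 5); vs B: X (payoff 3); vs C: W (payoff 9); vs D: V (payoff 7).
Mutual best responses occur at (C, W) and (D, V); at each, neither player gains by switching.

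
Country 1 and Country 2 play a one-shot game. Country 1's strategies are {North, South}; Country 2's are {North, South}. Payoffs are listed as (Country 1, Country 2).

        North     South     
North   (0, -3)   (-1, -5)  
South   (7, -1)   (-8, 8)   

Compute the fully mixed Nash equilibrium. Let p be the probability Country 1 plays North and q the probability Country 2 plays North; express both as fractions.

Each player's mixing probability is pinned down by making the *other* player indifferent.
Country 2 indifferent between North and South: p·(-3) + (1−p)·(-1) = p·(-5) + (1−p)·8 ⟹ (-1) + (-2)p = 8 + (-13)p ⟹ p = 9/11.
Country 1 indifferent between North and South: q·0 + (1−q)·(-1) = q·7 + (1−q)·(-8) ⟹ (-1) + 1q = (-8) + 15q ⟹ q = 1/2.

p = 9/11, q = 1/2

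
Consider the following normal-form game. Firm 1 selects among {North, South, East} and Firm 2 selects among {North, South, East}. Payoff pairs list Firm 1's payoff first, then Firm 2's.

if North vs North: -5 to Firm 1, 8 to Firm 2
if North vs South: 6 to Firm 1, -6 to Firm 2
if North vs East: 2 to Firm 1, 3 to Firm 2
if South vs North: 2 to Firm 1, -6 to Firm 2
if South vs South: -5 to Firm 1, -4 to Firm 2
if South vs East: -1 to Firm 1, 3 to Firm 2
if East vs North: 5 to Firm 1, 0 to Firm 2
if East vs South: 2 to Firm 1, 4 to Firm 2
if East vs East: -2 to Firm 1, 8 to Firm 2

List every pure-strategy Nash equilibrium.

Find each player's best response to every opponent strategy; NE are the intersections.
Firm 1's best responses — vs North: East (payoff 5); vs South: North (payoff 6); vs East: North (payoff 2).
Firm 2's best responses — vs North: North (payoff 8); vs South: East (payoff 3); vs East: East (payoff 8).
No cell has both players best-responding. For instance, Firm 1's best reply to South is North, but against North Firm 2 prefers North over South.

None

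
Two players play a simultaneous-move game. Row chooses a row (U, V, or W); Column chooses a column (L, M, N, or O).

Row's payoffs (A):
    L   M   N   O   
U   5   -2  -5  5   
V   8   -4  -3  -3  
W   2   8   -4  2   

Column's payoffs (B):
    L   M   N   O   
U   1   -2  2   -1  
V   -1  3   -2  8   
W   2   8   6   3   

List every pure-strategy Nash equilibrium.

Check mutual best responses: a cell is a NE iff neither player can gain by unilaterally deviating.
Row's best responses — vs L: V (payoff 8); vs M: W (payoff 8); vs N: V (payoff -3); vs O: U (payoff 5).
Column's best responses — vs U: N (payoff 2); vs V: O (payoff 8); vs W: M (payoff 8).
The only mutual best response is (W, M); neither player gains by switching there.

(W, M)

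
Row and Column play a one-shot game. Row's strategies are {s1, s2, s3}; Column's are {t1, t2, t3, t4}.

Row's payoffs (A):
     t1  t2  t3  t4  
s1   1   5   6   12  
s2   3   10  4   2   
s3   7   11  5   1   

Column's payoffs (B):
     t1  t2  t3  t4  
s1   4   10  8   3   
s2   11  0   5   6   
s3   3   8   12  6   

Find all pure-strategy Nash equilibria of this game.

None

A profile is a Nash equilibrium when each player is best-responding to the other.
Row's best responses — vs t1: s3 (payoff 7); vs t2: s3 (payoff 11); vs t3: s1 (payoff 6); vs t4: s1 (payoff 12).
Column's best responses — vs s1: t2 (payoff 10); vs s2: t1 (payoff 11); vs s3: t3 (payoff 12).
No cell has both players best-responding. For instance, Row's best reply to t2 is s3, but against s3 Column prefers t3 over t2.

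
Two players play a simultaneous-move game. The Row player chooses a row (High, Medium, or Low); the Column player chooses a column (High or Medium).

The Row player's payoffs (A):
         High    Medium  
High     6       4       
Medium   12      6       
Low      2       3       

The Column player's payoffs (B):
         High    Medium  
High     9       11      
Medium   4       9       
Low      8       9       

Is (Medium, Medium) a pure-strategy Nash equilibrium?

Holding the Column player at Medium: the Row player gets 6 from Medium, versus 4 from High, 3 from Low. No profitable deviation for the Row player.
Holding the Row player at Medium: the Column player gets 9 from Medium, versus 4 from High. No profitable deviation for the Column player either.

Yes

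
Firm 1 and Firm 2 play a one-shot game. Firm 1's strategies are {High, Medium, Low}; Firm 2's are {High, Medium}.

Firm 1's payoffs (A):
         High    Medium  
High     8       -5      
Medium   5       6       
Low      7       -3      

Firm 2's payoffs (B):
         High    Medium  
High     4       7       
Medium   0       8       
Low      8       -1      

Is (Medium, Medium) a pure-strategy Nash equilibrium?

Yes

Holding Firm 2 at Medium: Firm 1 gets 6 from Medium, versus -5 from High, -3 from Low. No profitable deviation for Firm 1.
Holding Firm 1 at Medium: Firm 2 gets 8 from Medium, versus 0 from High. No profitable deviation for Firm 2 either.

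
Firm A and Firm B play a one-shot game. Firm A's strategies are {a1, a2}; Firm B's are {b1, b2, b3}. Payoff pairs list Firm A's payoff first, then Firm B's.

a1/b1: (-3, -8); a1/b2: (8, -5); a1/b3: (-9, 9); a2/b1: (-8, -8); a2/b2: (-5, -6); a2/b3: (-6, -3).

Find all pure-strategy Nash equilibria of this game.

A profile is a Nash equilibrium when each player is best-responding to the other.
Firm A's best responses — vs b1: a1 (payoff -3); vs b2: a1 (payoff 8); vs b3: a2 (payoff -6).
Firm B's best responses — vs a1: b3 (payoff 9); vs a2: b3 (payoff -3).
The only mutual best response is (a2, b3); neither player gains by switching there.

(a2, b3)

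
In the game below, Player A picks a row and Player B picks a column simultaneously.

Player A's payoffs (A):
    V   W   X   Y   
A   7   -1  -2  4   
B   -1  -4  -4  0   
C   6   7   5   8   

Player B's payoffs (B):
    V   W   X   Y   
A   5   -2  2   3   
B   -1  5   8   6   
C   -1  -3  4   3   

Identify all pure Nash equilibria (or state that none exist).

Check mutual best responses: a cell is a NE iff neither player can gain by unilaterally deviating.
Player A's best responses — vs V: A (payoff 7); vs W: C (payoff 7); vs X: C (payoff 5); vs Y: C (payoff 8).
Player B's best responses — vs A: V (payoff 5); vs B: X (payoff 8); vs C: X (payoff 4).
Mutual best responses occur at (A, V) and (C, X); at each, neither player gains by switching.

(A, V) and (C, X)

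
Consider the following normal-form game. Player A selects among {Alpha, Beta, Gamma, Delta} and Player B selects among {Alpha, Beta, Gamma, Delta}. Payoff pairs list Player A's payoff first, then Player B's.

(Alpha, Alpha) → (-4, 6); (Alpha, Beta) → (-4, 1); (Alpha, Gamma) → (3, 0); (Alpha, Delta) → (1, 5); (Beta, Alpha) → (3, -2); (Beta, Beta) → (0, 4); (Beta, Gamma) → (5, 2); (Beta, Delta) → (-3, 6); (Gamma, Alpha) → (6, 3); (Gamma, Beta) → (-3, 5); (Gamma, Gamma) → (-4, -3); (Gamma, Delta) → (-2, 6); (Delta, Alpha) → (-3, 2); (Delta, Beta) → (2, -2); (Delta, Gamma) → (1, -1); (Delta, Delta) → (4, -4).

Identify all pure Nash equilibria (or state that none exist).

Find each player's best response to every opponent strategy; NE are the intersections.
Player A's best responses — vs Alpha: Gamma (payoff 6); vs Beta: Delta (payoff 2); vs Gamma: Beta (payoff 5); vs Delta: Delta (payoff 4).
Player B's best responses — vs Alpha: Alpha (payoff 6); vs Beta: Delta (payoff 6); vs Gamma: Delta (payoff 6); vs Delta: Alpha (payoff 2).
No cell has both players best-responding. For instance, Player A's best reply to Beta is Delta, but against Delta Player B prefers Alpha over Beta.

No pure-strategy Nash equilibrium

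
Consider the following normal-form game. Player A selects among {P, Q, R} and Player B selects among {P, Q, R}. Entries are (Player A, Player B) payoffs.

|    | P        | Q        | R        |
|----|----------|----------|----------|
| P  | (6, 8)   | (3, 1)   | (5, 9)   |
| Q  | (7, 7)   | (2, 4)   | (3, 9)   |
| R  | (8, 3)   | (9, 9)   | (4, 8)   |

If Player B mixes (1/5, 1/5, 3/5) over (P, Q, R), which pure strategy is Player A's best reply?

Compute Player A's expected payoff from each pure strategy against the given mix.
P: (1/5)·6 + (1/5)·3 + (3/5)·5 = 24/5
Q: (1/5)·7 + (1/5)·2 + (3/5)·3 = 18/5
R: (1/5)·8 + (1/5)·9 + (3/5)·4 = 29/5
Highest expected payoff is 29/5, from R.

R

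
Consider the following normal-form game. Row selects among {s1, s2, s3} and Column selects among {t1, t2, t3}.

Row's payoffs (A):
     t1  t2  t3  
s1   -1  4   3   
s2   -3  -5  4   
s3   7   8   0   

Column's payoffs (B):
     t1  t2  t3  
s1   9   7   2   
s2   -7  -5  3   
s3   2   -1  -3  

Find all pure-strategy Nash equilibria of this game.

(s2, t3) and (s3, t1)

A profile is a Nash equilibrium when each player is best-responding to the other.
Row's best responses — vs t1: s3 (payoff 7); vs t2: s3 (payoff 8); vs t3: s2 (payoff 4).
Column's best responses — vs s1: t1 (payoff 9); vs s2: t3 (payoff 3); vs s3: t1 (payoff 2).
Mutual best responses occur at (s2, t3) and (s3, t1); at each, neither player gains by switching.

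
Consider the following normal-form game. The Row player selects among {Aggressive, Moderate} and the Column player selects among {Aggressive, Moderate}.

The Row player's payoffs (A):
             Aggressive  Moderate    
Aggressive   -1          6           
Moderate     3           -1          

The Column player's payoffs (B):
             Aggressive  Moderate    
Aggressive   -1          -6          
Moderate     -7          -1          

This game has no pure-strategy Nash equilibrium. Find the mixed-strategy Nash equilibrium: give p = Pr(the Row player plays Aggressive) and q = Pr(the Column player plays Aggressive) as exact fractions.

In a mixed NE each player is indifferent between their pure strategies, so the opponent's mix sets the indifference.
The Column player indifferent between Aggressive and Moderate: p·(-1) + (1−p)·(-7) = p·(-6) + (1−p)·(-1) ⟹ (-7) + 6p = (-1) + (-5)p ⟹ p = 6/11.
The Row player indifferent between Aggressive and Moderate: q·(-1) + (1−q)·6 = q·3 + (1−q)·(-1) ⟹ 6 + (-7)q = (-1) + 4q ⟹ q = 7/11.

p = 6/11, q = 7/11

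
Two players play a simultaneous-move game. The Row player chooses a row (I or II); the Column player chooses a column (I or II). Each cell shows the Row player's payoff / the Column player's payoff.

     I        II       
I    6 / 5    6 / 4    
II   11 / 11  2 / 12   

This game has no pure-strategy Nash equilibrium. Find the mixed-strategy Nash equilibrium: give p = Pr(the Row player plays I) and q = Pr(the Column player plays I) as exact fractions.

Each player's mixing probability is pinned down by making the *other* player indifferent.
The Column player indifferent between I and II: p·5 + (1−p)·11 = p·4 + (1−p)·12 ⟹ 11 + (-6)p = 12 + (-8)p ⟹ p = 1/2.
The Row player indifferent between I and II: q·6 + (1−q)·6 = q·11 + (1−q)·2 ⟹ 6 + 0q = 2 + 9q ⟹ q = 4/9.

p = 1/2, q = 4/9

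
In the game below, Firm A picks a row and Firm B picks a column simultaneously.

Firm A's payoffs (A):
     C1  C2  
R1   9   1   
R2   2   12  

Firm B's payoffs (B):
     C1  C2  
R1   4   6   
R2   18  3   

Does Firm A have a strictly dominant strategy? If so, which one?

No strictly dominant strategy

A strategy is strictly dominant if it gives Firm A a strictly higher payoff than every other strategy, against every choice by the opponent.
R1 is not dominant: against C2, R2 gives 12 > 1.
R2 is not dominant: against C1, R1 gives 9 > 2.
No single strategy is best against every opponent action.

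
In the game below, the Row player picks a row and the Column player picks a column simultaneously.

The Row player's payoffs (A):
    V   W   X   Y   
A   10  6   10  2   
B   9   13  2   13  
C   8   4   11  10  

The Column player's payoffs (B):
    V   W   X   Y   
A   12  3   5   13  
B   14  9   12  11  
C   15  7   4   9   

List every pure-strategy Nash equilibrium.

None

A profile is a Nash equilibrium when each player is best-responding to the other.
The Row player's best responses — vs V: A (payoff 10); vs W: B (payoff 13); vs X: C (payoff 11); vs Y: B (payoff 13).
The Column player's best responses — vs A: Y (payoff 13); vs B: V (payoff 14); vs C: V (payoff 15).
No cell has both players best-responding. For instance, the Row player's best reply to V is A, but against A the Column player prefers Y over V.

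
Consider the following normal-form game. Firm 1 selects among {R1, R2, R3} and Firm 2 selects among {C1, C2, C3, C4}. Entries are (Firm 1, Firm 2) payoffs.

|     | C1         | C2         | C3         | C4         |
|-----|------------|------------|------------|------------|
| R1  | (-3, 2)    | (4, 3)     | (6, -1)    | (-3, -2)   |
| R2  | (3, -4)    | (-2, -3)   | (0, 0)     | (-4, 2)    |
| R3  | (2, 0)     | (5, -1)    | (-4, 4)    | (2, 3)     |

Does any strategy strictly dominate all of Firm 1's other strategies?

Check whether one of Firm 1's strategies beats all alternatives regardless of what the opponent does.
R1 is not dominant: against C1, R2 gives 3 > -3.
R2 is not dominant: against C2, R1 gives 4 > -2.
R3 is not dominant: against C1, R2 gives 3 > 2.
No single strategy is best against every opponent action.

None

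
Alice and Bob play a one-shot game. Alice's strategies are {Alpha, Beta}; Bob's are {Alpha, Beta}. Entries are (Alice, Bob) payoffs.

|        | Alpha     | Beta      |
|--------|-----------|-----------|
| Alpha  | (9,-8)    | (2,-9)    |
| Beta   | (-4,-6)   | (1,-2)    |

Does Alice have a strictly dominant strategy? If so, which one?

Alpha

Check whether one of Alice's strategies beats all alternatives regardless of what the opponent does.
Alpha strictly dominates: vs Alpha: 9 > -4; vs Beta: 2 > 1.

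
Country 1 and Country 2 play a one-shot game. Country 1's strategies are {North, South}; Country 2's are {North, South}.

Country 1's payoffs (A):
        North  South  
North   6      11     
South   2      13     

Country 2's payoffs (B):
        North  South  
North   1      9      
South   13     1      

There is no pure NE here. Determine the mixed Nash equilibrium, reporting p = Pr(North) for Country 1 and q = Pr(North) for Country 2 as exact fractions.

In a mixed NE each player is indifferent between their pure strategies, so the opponent's mix sets the indifference.
Country 2 indifferent between North and South: p·1 + (1−p)·13 = p·9 + (1−p)·1 ⟹ 13 + (-12)p = 1 + 8p ⟹ p = 3/5.
Country 1 indifferent between North and South: q·6 + (1−q)·11 = q·2 + (1−q)·13 ⟹ 11 + (-5)q = 13 + (-11)q ⟹ q = 1/3.

p = 3/5, q = 1/3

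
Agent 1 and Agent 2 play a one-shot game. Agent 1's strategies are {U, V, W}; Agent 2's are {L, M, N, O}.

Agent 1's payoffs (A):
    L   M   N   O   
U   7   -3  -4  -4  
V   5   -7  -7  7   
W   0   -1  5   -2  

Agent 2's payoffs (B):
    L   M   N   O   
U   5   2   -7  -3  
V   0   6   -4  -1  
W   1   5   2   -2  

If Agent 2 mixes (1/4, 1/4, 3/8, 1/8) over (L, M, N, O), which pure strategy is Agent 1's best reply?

W

Agent 1's best reply maximizes expected payoff against the mix.
U: (1/4)·7 + (1/4)·(-3) + (3/8)·(-4) + (1/8)·(-4) = -1
V: (1/4)·5 + (1/4)·(-7) + (3/8)·(-7) + (1/8)·7 = -9/4
W: (1/4)·0 + (1/4)·(-1) + (3/8)·5 + (1/8)·(-2) = 11/8
Highest expected payoff is 11/8, from W.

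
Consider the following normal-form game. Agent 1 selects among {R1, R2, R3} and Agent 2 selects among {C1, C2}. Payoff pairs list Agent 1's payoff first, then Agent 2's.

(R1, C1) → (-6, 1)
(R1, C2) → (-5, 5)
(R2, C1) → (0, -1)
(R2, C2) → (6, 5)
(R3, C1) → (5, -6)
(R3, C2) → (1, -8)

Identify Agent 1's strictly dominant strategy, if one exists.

A strategy is strictly dominant if it gives Agent 1 a strictly higher payoff than every other strategy, against every choice by the opponent.
R1 is not dominant: against C1, R2 gives 0 > -6.
R2 is not dominant: against C1, R3 gives 5 > 0.
R3 is not dominant: against C2, R2 gives 6 > 1.
No single strategy is best against every opponent action.

None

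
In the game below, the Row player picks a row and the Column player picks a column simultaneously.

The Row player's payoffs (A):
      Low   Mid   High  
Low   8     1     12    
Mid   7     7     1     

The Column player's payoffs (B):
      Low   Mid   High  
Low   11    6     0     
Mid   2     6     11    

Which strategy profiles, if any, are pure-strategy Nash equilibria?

(Low, Low)

Check mutual best responses: a cell is a NE iff neither player can gain by unilaterally deviating.
The Row player's best responses — vs Low: Low (payoff 8); vs Mid: Mid (payoff 7); vs High: Low (payoff 12).
The Column player's best responses — vs Low: Low (payoff 11); vs Mid: High (payoff 11).
The only mutual best response is (Low, Low); neither player gains by switching there.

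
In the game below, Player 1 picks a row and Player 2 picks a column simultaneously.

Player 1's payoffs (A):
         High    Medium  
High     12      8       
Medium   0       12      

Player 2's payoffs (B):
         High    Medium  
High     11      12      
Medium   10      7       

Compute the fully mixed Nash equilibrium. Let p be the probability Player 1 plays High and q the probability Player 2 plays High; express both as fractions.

p = 3/4, q = 1/4

In a mixed NE each player is indifferent between their pure strategies, so the opponent's mix sets the indifference.
Player 2 indifferent between High and Medium: p·11 + (1−p)·10 = p·12 + (1−p)·7 ⟹ 10 + 1p = 7 + 5p ⟹ p = 3/4.
Player 1 indifferent between High and Medium: q·12 + (1−q)·8 = q·0 + (1−q)·12 ⟹ 8 + 4q = 12 + (-12)q ⟹ q = 1/4.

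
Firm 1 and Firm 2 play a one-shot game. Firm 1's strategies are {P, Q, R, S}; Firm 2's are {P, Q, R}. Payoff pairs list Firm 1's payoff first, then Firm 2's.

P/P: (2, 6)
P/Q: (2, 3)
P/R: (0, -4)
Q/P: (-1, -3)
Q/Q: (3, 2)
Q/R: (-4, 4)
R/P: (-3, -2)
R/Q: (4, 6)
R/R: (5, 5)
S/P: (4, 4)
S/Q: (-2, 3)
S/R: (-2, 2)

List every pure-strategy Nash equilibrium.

(R, Q) and (S, P)

A profile is a Nash equilibrium when each player is best-responding to the other.
Firm 1's best responses — vs P: S (payoff 4); vs Q: R (payoff 4); vs R: R (payoff 5).
Firm 2's best responses — vs P: P (payoff 6); vs Q: R (payoff 4); vs R: Q (payoff 6); vs S: P (payoff 4).
Mutual best responses occur at (R, Q) and (S, P); at each, neither player gains by switching.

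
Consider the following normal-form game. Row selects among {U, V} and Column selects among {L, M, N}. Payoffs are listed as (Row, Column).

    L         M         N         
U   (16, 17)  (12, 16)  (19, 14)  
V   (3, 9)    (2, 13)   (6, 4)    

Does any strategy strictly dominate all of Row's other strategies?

A strategy is strictly dominant if it gives Row a strictly higher payoff than every other strategy, against every choice by the opponent.
U strictly dominates: vs L: 16 > 3; vs M: 12 > 2; vs N: 19 > 6.

U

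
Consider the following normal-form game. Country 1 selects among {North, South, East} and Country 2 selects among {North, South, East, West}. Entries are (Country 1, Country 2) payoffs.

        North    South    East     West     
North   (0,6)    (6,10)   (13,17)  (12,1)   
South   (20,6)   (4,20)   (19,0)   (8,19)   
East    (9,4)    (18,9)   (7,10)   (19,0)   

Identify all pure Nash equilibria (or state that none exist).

There is no pure-strategy Nash equilibrium

A profile is a Nash equilibrium when each player is best-responding to the other.
Country 1's best responses — vs North: South (payoff 20); vs South: East (payoff 18); vs East: South (payoff 19); vs West: East (payoff 19).
Country 2's best responses — vs North: East (payoff 17); vs South: South (payoff 20); vs East: East (payoff 10).
No cell has both players best-responding. For instance, Country 1's best reply to East is South, but against South Country 2 prefers South over East.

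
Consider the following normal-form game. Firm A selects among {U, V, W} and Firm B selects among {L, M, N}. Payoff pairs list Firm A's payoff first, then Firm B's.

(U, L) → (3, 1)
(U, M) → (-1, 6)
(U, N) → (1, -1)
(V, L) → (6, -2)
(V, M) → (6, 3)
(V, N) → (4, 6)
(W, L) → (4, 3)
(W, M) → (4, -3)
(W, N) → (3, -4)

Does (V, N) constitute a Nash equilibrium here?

Holding Firm B at N: Firm A gets 4 from V, versus 1 from U, 3 from W. No profitable deviation for Firm A.
Holding Firm A at V: Firm B gets 6 from N, versus -2 from L, 3 from M. No profitable deviation for Firm B either.

Yes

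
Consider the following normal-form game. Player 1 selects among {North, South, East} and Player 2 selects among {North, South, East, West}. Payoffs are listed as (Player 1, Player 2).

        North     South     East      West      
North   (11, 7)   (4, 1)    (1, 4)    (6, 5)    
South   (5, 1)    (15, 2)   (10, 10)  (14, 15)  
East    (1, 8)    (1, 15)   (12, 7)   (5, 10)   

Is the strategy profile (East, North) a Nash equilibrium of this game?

No

Holding Player 2 at North: Player 1 gets 1 from East but could get 11 by switching to North. Player 1 has a profitable deviation.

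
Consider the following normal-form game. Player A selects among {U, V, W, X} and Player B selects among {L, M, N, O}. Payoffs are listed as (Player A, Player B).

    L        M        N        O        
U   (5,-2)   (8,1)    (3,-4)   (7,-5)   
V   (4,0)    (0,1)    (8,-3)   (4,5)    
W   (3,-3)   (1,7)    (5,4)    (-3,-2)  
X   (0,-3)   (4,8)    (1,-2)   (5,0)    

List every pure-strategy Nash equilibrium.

Find each player's best response to every opponent strategy; NE are the intersections.
Player A's best responses — vs L: U (payoff 5); vs M: U (payoff 8); vs N: V (payoff 8); vs O: U (payoff 7).
Player B's best responses — vs U: M (payoff 1); vs V: O (payoff 5); vs W: M (payoff 7); vs X: M (payoff 8).
The only mutual best response is (U, M); neither player gains by switching there.

(U, M)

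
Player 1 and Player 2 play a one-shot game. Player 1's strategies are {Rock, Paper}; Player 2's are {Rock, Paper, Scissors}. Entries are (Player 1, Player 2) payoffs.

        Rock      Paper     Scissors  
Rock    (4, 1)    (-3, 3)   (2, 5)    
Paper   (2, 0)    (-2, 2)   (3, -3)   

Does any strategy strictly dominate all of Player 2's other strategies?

A strategy is strictly dominant if it gives Player 2 a strictly higher payoff than every other strategy, against every choice by the opponent.
Rock is not dominant: against Rock, Paper gives 3 > 1.
Paper is not dominant: against Rock, Scissors gives 5 > 3.
Scissors is not dominant: against Paper, Rock gives 0 > -3.
No single strategy is best against every opponent action.

No strictly dominant strategy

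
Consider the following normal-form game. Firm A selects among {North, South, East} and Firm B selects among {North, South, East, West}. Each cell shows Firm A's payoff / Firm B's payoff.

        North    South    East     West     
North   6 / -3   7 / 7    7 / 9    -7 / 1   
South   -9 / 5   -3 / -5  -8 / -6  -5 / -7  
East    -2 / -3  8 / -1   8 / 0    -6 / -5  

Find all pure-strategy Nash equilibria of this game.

A profile is a Nash equilibrium when each player is best-responding to the other.
Firm A's best responses — vs North: North (payoff 6); vs South: East (payoff 8); vs East: East (payoff 8); vs West: South (payoff -5).
Firm B's best responses — vs North: East (payoff 9); vs South: North (payoff 5); vs East: East (payoff 0).
The only mutual best response is (East, East); neither player gains by switching there.

(East, East)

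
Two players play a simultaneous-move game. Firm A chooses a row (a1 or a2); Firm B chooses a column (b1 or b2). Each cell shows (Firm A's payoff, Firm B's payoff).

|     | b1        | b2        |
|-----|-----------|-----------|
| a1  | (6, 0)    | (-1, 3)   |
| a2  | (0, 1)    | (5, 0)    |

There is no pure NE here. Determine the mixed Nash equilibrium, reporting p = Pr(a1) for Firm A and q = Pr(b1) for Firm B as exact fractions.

In a mixed NE each player is indifferent between their pure strategies, so the opponent's mix sets the indifference.
Firm B indifferent between b1 and b2: p·0 + (1−p)·1 = p·3 + (1−p)·0 ⟹ 1 + (-1)p = 0 + 3p ⟹ p = 1/4.
Firm A indifferent between a1 and a2: q·6 + (1−q)·(-1) = q·0 + (1−q)·5 ⟹ (-1) + 7q = 5 + (-5)q ⟹ q = 1/2.

p = 1/4, q = 1/2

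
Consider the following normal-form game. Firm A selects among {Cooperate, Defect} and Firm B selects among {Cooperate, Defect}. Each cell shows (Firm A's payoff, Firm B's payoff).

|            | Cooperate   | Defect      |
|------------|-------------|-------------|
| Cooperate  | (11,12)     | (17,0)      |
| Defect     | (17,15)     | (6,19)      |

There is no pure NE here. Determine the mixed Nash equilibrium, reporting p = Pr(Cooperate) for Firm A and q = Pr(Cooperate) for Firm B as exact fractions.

In a mixed NE each player is indifferent between their pure strategies, so the opponent's mix sets the indifference.
Firm B indifferent between Cooperate and Defect: p·12 + (1−p)·15 = p·0 + (1−p)·19 ⟹ 15 + (-3)p = 19 + (-19)p ⟹ p = 1/4.
Firm A indifferent between Cooperate and Defect: q·11 + (1−q)·17 = q·17 + (1−q)·6 ⟹ 17 + (-6)q = 6 + 11q ⟹ q = 11/17.

p = 1/4, q = 11/17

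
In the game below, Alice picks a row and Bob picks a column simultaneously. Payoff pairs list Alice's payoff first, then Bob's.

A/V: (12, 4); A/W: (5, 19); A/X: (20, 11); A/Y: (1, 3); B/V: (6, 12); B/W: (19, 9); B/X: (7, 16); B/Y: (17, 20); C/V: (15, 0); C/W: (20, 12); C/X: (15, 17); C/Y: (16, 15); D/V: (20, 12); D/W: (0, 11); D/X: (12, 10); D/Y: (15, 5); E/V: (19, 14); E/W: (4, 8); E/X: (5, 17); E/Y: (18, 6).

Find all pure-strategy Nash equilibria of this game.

(D, V)

A profile is a Nash equilibrium when each player is best-responding to the other.
Alice's best responses — vs V: D (payoff 20); vs W: C (payoff 20); vs X: A (payoff 20); vs Y: E (payoff 18).
Bob's best responses — vs A: W (payoff 19); vs B: Y (payoff 20); vs C: X (payoff 17); vs D: V (payoff 12); vs E: X (payoff 17).
The only mutual best response is (D, V); neither player gains by switching there.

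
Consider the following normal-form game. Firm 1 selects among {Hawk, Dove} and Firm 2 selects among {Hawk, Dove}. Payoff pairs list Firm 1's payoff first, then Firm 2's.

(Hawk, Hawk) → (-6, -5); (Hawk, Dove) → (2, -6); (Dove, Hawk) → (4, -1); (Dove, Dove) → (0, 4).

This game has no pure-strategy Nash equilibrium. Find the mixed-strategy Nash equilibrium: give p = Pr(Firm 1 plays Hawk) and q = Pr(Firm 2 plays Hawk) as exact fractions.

p = 5/6, q = 1/6

In a mixed NE each player is indifferent between their pure strategies, so the opponent's mix sets the indifference.
Firm 2 indifferent between Hawk and Dove: p·(-5) + (1−p)·(-1) = p·(-6) + (1−p)·4 ⟹ (-1) + (-4)p = 4 + (-10)p ⟹ p = 5/6.
Firm 1 indifferent between Hawk and Dove: q·(-6) + (1−q)·2 = q·4 + (1−q)·0 ⟹ 2 + (-8)q = 0 + 4q ⟹ q = 1/6.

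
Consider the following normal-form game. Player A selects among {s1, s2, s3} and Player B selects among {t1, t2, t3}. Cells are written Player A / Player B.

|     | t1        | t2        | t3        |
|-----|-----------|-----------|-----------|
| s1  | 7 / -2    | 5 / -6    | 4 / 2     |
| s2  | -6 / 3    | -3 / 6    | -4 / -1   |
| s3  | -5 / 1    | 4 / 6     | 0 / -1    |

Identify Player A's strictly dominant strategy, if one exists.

s1

Check whether one of Player A's strategies beats all alternatives regardless of what the opponent does.
s1 strictly dominates: vs t1: 7 > each of {-6, -5}; vs t2: 5 > each of {-3, 4}; vs t3: 4 > each of {-4, 0}.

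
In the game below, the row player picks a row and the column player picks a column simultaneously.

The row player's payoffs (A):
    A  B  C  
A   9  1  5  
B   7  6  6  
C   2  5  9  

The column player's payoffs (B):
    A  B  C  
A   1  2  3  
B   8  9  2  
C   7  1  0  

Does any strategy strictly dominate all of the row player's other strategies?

None

Check whether one of the row player's strategies beats all alternatives regardless of what the opponent does.
A is not dominant: against B, B gives 6 > 1.
B is not dominant: against A, A gives 9 > 7.
C is not dominant: against A, A gives 9 > 2.
No single strategy is best against every opponent action.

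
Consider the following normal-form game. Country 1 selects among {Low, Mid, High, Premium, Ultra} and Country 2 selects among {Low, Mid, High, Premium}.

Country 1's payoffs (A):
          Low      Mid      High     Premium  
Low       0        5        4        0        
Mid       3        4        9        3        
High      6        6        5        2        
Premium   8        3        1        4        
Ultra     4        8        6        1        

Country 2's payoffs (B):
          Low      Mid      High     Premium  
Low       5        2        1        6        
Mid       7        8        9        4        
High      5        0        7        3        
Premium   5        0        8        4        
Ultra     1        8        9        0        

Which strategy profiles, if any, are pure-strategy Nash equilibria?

(Mid, High)

Check mutual best responses: a cell is a NE iff neither player can gain by unilaterally deviating.
Country 1's best responses — vs Low: Premium (payoff 8); vs Mid: Ultra (payoff 8); vs High: Mid (payoff 9); vs Premium: Premium (payoff 4).
Country 2's best responses — vs Low: Premium (payoff 6); vs Mid: High (payoff 9); vs High: High (payoff 7); vs Premium: High (payoff 8); vs Ultra: High (payoff 9).
The only mutual best response is (Mid, High); neither player gains by switching there.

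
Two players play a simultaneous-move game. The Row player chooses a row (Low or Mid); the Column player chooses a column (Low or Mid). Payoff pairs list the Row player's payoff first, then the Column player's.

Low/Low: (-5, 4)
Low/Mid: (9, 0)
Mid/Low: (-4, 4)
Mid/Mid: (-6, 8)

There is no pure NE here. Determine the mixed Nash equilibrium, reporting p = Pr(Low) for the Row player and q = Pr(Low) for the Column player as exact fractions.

Each player's mixing probability is pinned down by making the *other* player indifferent.
The Column player indifferent between Low and Mid: p·4 + (1−p)·4 = p·0 + (1−p)·8 ⟹ 4 + 0p = 8 + (-8)p ⟹ p = 1/2.
The Row player indifferent between Low and Mid: q·(-5) + (1−q)·9 = q·(-4) + (1−q)·(-6) ⟹ 9 + (-14)q = (-6) + 2q ⟹ q = 15/16.

p = 1/2, q = 15/16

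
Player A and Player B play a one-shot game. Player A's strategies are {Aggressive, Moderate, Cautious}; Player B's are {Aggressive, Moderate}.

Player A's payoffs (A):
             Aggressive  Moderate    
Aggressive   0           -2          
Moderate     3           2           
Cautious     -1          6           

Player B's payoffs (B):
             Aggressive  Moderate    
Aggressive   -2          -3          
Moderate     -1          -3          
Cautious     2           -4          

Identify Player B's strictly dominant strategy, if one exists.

Aggressive

Check whether one of Player B's strategies beats all alternatives regardless of what the opponent does.
Aggressive strictly dominates: vs Aggressive: -2 > -3; vs Moderate: -1 > -3; vs Cautious: 2 > -4.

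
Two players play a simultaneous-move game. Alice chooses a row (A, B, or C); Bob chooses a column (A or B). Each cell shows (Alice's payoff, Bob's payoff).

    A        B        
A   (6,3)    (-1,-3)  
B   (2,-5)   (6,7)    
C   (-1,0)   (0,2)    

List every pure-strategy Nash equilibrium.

(A, A) and (B, B)

A profile is a Nash equilibrium when each player is best-responding to the other.
Alice's best responses — vs A: A (payoff 6); vs B: B (payoff 6).
Bob's best responses — vs A: A (payoff 3); vs B: B (payoff 7); vs C: B (payoff 2).
Mutual best responses occur at (A, A) and (B, B); at each, neither player gains by switching.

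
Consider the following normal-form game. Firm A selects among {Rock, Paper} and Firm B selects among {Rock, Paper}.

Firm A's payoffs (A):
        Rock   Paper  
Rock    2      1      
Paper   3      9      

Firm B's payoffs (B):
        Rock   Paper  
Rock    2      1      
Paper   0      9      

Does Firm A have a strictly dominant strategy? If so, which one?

A strategy is strictly dominant if it gives Firm A a strictly higher payoff than every other strategy, against every choice by the opponent.
Paper strictly dominates: vs Rock: 3 > 2; vs Paper: 9 > 1.

Paper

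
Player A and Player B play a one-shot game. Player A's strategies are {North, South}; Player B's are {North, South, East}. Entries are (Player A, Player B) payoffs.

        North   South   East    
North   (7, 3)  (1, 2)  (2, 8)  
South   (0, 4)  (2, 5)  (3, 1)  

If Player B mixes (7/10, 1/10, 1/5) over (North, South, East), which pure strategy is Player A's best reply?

North

Player A's best reply maximizes expected payoff against the mix.
North: (7/10)·7 + (1/10)·1 + (1/5)·2 = 27/5
South: (7/10)·0 + (1/10)·2 + (1/5)·3 = 4/5
Highest expected payoff is 27/5, from North.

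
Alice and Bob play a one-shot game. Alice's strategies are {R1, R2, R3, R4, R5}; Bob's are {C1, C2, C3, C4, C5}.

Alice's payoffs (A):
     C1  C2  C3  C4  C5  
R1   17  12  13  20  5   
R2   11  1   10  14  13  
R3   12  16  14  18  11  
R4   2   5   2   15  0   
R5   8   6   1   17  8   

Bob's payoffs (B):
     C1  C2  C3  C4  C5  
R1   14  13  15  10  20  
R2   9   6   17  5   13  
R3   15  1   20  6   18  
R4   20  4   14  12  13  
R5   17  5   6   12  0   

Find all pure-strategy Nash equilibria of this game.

(R3, C3)

Check mutual best responses: a cell is a NE iff neither player can gain by unilaterally deviating.
Alice's best responses — vs C1: R1 (payoff 17); vs C2: R3 (payoff 16); vs C3: R3 (payoff 14); vs C4: R1 (payoff 20); vs C5: R2 (payoff 13).
Bob's best responses — vs R1: C5 (payoff 20); vs R2: C3 (payoff 17); vs R3: C3 (payoff 20); vs R4: C1 (payoff 20); vs R5: C1 (payoff 17).
The only mutual best response is (R3, C3); neither player gains by switching there.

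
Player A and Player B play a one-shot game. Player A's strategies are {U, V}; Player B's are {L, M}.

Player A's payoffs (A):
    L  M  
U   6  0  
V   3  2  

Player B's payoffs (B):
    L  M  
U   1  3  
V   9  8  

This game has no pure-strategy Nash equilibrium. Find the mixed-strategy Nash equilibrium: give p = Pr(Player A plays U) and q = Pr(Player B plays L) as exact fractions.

p = 1/3, q = 2/5

Each player's mixing probability is pinned down by making the *other* player indifferent.
Player B indifferent between L and M: p·1 + (1−p)·9 = p·3 + (1−p)·8 ⟹ 9 + (-8)p = 8 + (-5)p ⟹ p = 1/3.
Player A indifferent between U and V: q·6 + (1−q)·0 = q·3 + (1−q)·2 ⟹ 0 + 6q = 2 + 1q ⟹ q = 2/5.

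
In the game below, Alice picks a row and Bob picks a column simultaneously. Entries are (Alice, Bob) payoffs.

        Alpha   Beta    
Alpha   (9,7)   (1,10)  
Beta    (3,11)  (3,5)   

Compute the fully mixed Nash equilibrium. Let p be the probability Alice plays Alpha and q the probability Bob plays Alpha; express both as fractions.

In a mixed NE each player is indifferent between their pure strategies, so the opponent's mix sets the indifference.
Bob indifferent between Alpha and Beta: p·7 + (1−p)·11 = p·10 + (1−p)·5 ⟹ 11 + (-4)p = 5 + 5p ⟹ p = 2/3.
Alice indifferent between Alpha and Beta: q·9 + (1−q)·1 = q·3 + (1−q)·3 ⟹ 1 + 8q = 3 + 0q ⟹ q = 1/4.

p = 2/3, q = 1/4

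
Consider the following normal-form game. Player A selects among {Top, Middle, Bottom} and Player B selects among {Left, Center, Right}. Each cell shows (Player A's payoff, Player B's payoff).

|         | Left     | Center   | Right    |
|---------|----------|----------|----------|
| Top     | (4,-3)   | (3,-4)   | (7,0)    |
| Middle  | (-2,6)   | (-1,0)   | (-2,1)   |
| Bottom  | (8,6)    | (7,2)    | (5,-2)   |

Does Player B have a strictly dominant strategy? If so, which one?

No strictly dominant strategy

A strategy is strictly dominant if it gives Player B a strictly higher payoff than every other strategy, against every choice by the opponent.
Left is not dominant: against Top, Right gives 0 > -3.
Center is not dominant: against Top, Left gives -3 > -4.
Right is not dominant: against Middle, Left gives 6 > 1.
No single strategy is best against every opponent action.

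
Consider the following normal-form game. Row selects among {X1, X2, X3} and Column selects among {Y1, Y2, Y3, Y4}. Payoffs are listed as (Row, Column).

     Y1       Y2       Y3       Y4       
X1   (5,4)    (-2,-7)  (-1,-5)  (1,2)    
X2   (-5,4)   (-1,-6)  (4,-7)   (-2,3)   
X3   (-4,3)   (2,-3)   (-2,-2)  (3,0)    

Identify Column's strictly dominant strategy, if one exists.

Check whether one of Column's strategies beats all alternatives regardless of what the opponent does.
Y1 strictly dominates: vs X1: 4 > each of {-7, -5, 2}; vs X2: 4 > each of {-6, -7, 3}; vs X3: 3 > each of {-3, -2, 0}.

Y1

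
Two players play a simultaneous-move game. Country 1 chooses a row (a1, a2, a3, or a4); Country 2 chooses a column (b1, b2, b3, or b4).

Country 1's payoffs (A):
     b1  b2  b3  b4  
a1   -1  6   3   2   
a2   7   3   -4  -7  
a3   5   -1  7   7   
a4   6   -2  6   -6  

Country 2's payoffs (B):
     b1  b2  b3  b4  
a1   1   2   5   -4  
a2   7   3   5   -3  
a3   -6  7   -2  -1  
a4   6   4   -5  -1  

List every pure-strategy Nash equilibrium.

(a2, b1)

Check mutual best responses: a cell is a NE iff neither player can gain by unilaterally deviating.
Country 1's best responses — vs b1: a2 (payoff 7); vs b2: a1 (payoff 6); vs b3: a3 (payoff 7); vs b4: a3 (payoff 7).
Country 2's best responses — vs a1: b3 (payoff 5); vs a2: b1 (payoff 7); vs a3: b2 (payoff 7); vs a4: b1 (payoff 6).
The only mutual best response is (a2, b1); neither player gains by switching there.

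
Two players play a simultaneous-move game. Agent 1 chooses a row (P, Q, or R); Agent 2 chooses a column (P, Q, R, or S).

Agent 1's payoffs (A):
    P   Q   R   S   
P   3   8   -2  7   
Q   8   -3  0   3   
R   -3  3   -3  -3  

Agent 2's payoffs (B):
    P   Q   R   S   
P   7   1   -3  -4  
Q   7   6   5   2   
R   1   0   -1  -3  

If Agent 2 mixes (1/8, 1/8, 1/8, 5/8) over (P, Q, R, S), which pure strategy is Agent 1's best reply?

Compute Agent 1's expected payoff from each pure strategy against the given mix.
P: (1/8)·3 + (1/8)·8 + (1/8)·(-2) + (5/8)·7 = 11/2
Q: (1/8)·8 + (1/8)·(-3) + (1/8)·0 + (5/8)·3 = 5/2
R: (1/8)·(-3) + (1/8)·3 + (1/8)·(-3) + (5/8)·(-3) = -9/4
Highest expected payoff is 11/2, from P.

P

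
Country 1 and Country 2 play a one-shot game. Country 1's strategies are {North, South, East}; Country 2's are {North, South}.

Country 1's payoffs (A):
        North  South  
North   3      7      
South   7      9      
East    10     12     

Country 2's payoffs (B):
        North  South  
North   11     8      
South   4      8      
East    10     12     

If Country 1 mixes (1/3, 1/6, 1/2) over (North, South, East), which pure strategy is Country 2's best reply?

South

Country 2's best reply maximizes expected payoff against the mix.
North: (1/3)·11 + (1/6)·4 + (1/2)·10 = 28/3
South: (1/3)·8 + (1/6)·8 + (1/2)·12 = 10
Highest expected payoff is 10, from South.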